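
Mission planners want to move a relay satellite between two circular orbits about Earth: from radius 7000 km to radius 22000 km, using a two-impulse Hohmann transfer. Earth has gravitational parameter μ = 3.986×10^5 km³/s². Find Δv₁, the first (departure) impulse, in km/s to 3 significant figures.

Transfer-ellipse semi-major axis a_t = (r₁ + r₂)/2 = (7000 + 22000)/2 = 14500 km.
On the circular orbit at r = 7000 km, v_c = √(μ/r) = 7.546 km/s.
Vis-viva on the transfer ellipse at r = 7000 km gives v_t = √[μ(2/r − 1/a_t)] = 9.295 km/s.
Δv₁ = |v_t − v_c| = |9.295 − 7.546| = 1.749 km/s.

Δv₁ = 1.75 km/s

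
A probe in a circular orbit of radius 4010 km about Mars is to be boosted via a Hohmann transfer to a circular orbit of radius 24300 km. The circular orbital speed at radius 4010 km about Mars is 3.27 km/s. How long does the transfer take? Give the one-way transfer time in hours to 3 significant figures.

From the circular-orbit relation v² = μ/r at r = 4010 km: μ = v²r = (3.27)² × 4010 = 42878.5 km³/s².
Transfer-ellipse semi-major axis a_t = (r₁ + r₂)/2 = (4010 + 24300)/2 = 14155 km.
Transfer time t = π√(a_t³/μ) = π√((14155)³ / 42878.5) = 25550 s.
Converting: 25550 s ÷ 3600 s/hour = 7.10 hours.

t = 7.10 hours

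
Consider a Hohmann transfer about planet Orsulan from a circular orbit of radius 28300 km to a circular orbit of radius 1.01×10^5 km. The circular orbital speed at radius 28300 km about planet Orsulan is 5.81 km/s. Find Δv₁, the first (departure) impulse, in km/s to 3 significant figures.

From the circular-orbit relation v² = μ/r at r = 28300 km: μ = v²r = (5.81)² × 28300 = 9.55298×10^5 km³/s².
The Hohmann ellipse has a_t = (r₁ + r₂)/2 = 64650 km.
On the circular orbit at r = 28300 km, v_c = √(μ/r) = 5.810 km/s.
Vis-viva on the transfer ellipse at r = 28300 km gives v_t = √[μ(2/r − 1/a_t)] = 7.262 km/s.
Δv₁ = |v_t − v_c| = |7.262 − 5.810| = 1.452 km/s.

Δv₁ = 1.45 km/s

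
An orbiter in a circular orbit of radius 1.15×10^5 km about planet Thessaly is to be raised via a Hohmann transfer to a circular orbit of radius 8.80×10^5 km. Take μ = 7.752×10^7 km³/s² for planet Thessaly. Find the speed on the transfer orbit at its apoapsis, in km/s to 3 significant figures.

The Hohmann ellipse has a_t = (r₁ + r₂)/2 = 4.975×10^5 km.
The apoapsis of the transfer ellipse is at r = 8.800×10^5 km.
Applying v² = μ(2/r − 1/a_t): v = 4.513 km/s.

v = 4.51 km/s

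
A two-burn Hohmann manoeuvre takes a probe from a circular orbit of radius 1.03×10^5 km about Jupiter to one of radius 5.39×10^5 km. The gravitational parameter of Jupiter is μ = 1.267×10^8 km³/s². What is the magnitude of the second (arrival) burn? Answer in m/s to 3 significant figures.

Transfer-ellipse semi-major axis a_t = (r₁ + r₂)/2 = (1.030×10^5 + 5.390×10^5)/2 = 3.210×10^5 km.
On the circular orbit at r = 5.390×10^5 km, v_c = √(μ/r) = 15.332 km/s.
Vis-viva on the transfer ellipse at r = 5.390×10^5 km gives v_t = √[μ(2/r − 1/a_t)] = 8.6848 km/s.
Δv₂ = |v_t − v_c| = |8.6848 − 15.332| = 6.647 km/s.

Δv₂ = 6650 m/s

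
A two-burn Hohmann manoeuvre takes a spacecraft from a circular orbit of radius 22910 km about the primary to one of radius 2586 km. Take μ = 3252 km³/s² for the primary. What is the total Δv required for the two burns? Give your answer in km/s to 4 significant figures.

Δv = 0.5890 km/s

Semi-major axis of the transfer orbit: a_t = (22910 + 2586)/2 = 12748 km.
Circular speed at r₁: v₁ = √(μ/r₁) = √(3252/22910) = 0.3768 km/s.
On the transfer ellipse at r₁, v² = μ(2/r − 1/a) gives v_a = √[μ(2/r₁ − 1/a_t)] = 0.1697 km/s.
First burn Δv₁ = |v_a − v₁| = 0.2071 km/s.
At r₂, v₂ = √(μ/r₂) = 1.1214 km/s.
Transfer-orbit speed at r₂: v_p = √[μ(2/r₂ − 1/a_t)] = 1.5033 km/s.
Second burn Δv₂ = |v₂ − v_p| = 0.3819 km/s.
Δv = Δv₁ + Δv₂ = 0.2071 + 0.3819 = 0.5890 km/s.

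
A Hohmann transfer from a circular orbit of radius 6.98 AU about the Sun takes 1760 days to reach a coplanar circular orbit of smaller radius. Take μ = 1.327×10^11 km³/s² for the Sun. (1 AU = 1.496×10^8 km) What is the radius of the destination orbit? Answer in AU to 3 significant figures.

r₂ = 2.08 AU

In km: r₁ = 6.98 × 1.496×10^8 = 1.044208×10^9 km.
Transfer time t = 1760 days = 1.52064×10^8 s, and t = π√(a_t³/μ).
So a_t = (μ t²/π²)^(1/3) = (1.327×10^11 × (1.52064×10^8)² / π²)^(1/3) = 6.7745×10^8 km.
Since a_t = (r₁ + r₂)/2, r₂ = 2a_t − r₁ = 2×6.7745×10^8 − 1.044208×10^9 = 3.10692×10^8 km.
In AU: r₂ = 3.10692×10^8 / 1.496×10^8 = 2.08 AU.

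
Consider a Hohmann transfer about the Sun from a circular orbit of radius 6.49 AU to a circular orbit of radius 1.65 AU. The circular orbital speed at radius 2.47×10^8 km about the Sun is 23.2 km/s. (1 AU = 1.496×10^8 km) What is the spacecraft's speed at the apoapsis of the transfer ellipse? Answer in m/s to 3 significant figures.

From the circular-orbit relation v² = μ/r at r = 2.47×10^8 km: μ = v²r = (23.2)² × 2.47×10^8 = 1.32945×10^11 km³/s².
In km: r₁ = 6.49 × 1.496×10^8 = 9.70904×10^8 km; r₂ = 1.65 × 1.496×10^8 = 2.4684×10^8 km.
The Hohmann ellipse has a_t = (r₁ + r₂)/2 = 6.08872×10^8 km.
The apoapsis of the transfer ellipse is at r = 9.70904×10^8 km.
Vis-viva: v = √[μ(2/r − 1/a_t)] = √[1.32945×10^11 × (2/9.70904×10^8 − 1/6.08872×10^8)] = 7.451 km/s.

v = 7450 m/s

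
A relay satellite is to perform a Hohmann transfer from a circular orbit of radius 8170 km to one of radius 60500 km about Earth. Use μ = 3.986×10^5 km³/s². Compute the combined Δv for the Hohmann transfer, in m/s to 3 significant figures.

Δv = 3600 m/s

Transfer-ellipse semi-major axis a_t = (r₁ + r₂)/2 = (8170 + 60500)/2 = 34335 km.
Circular speed at r₁: v₁ = √(μ/r₁) = √(3.986×10^5/8170) = 6.985 km/s.
On the transfer ellipse at r₁, vis-viva gives v_p = √[μ(2/r₁ − 1/a_t)] = 9.272 km/s.
First burn Δv₁ = |v_p − v₁| = 2.287 km/s.
Circular speed at r₂: v₂ = √(μ/r₂) = 2.567 km/s.
Transfer-orbit speed at r₂: v_a = √[μ(2/r₂ − 1/a_t)] = 1.252 km/s.
Second burn Δv₂ = |v₂ − v_a| = 1.315 km/s.
Δv = Δv₁ + Δv₂ = 2.287 + 1.315 = 3.602 km/s.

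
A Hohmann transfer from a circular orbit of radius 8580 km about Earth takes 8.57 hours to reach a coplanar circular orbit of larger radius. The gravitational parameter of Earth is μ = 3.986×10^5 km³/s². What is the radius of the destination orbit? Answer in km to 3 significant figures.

Transfer time t = 8.57 hours = 30852 s, and t = π√(a_t³/μ).
So a_t = (μ t²/π²)^(1/3) = (3.986×10^5 × (30852)² / π²)^(1/3) = 33750 km.
Since a_t = (r₁ + r₂)/2, r₂ = 2a_t − r₁ = 2×33750 − 8580 = 58920 km.

r₂ = 58900 km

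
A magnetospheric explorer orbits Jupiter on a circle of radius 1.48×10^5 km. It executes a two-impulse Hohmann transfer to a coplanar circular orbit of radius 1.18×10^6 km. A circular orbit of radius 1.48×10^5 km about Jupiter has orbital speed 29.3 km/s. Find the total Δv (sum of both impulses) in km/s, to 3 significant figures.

Δv = 15.2 km/s

From the circular-orbit relation v² = μ/r at r = 1.48×10^5 km: μ = v²r = (29.3)² × 1.48×10^5 = 1.27057×10^8 km³/s².
Semi-major axis of the transfer orbit: a_t = (1.480×10^5 + 1.180×10^6)/2 = 6.640×10^5 km.
Circular speed at r₁: v₁ = √(μ/r₁) = √(1.27057×10^8/1.480×10^5) = 29.300 km/s.
On the transfer ellipse at r₁, vis-viva equation gives v_p = √[μ(2/r₁ − 1/a_t)] = 39.059 km/s.
First burn Δv₁ = |v_p − v₁| = 9.759 km/s.
At r₂, v₂ = √(μ/r₂) = 10.377 km/s.
Transfer-orbit speed at r₂: v_a = √[μ(2/r₂ − 1/a_t)] = 4.8990 km/s.
Second burn Δv₂ = |v₂ − v_a| = 5.478 km/s.
Δv = Δv₁ + Δv₂ = 9.759 + 5.478 = 15.24 km/s.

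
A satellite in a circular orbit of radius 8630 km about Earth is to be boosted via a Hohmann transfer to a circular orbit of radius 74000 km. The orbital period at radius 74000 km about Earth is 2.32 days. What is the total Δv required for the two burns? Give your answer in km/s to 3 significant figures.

From Kepler's third law T² = 4π²r³/μ at r = 74000 km, T = 2.32 days = 2.32 × 86400 s = 2.00448×10^5 s: μ = 4π²r³/T² = 3.98154×10^5 km³/s².
Semi-major axis of the transfer orbit: a_t = (8630 + 74000)/2 = 41315 km.
Circular speed at r₁: v₁ = √(μ/r₁) = √(3.98154×10^5/8630) = 6.792 km/s.
On the transfer ellipse at r₁, vis-viva gives v_p = √[μ(2/r₁ − 1/a_t)] = 9.090 km/s.
First burn Δv₁ = |v_p − v₁| = 2.298 km/s.
At r₂, v₂ = √(μ/r₂) = 2.31958 km/s.
Transfer-orbit speed at r₂: v_a = √[μ(2/r₂ − 1/a_t)] = 1.06014 km/s.
Second burn Δv₂ = |v₂ − v_a| = 1.259 km/s.
Δv = Δv₁ + Δv₂ = 2.298 + 1.259 = 3.557 km/s.

Δv = 3.56 km/s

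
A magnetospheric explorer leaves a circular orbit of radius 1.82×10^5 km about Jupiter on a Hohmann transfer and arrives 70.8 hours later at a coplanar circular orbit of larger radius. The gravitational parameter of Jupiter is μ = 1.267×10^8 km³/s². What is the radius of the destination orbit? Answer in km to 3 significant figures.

Transfer time t = 70.8 hours = 2.5488×10^5 s, and t = π√(a_t³/μ).
So a_t = (μ t²/π²)^(1/3) = (1.267×10^8 × (2.5488×10^5)² / π²)^(1/3) = 9.4127×10^5 km.
Since a_t = (r₁ + r₂)/2, r₂ = 2a_t − r₁ = 2×9.4127×10^5 − 1.820×10^5 = 1.70054×10^6 km.

r₂ = 1.70×10^6 km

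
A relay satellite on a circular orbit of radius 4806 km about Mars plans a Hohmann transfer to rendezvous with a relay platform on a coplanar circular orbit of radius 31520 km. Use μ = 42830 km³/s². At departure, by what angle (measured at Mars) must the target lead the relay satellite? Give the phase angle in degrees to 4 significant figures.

φ = 101.3°

The Hohmann ellipse has a_t = (r₁ + r₂)/2 = 18163 km.
Transfer time t = π√(a_t³/μ) = 37160 s.
Target angular speed ω₂ = √(μ/r₂³) = 3.698×10^-5 rad/s.
Angle swept by the target during transfer: ω₂·t = 1.3742 rad = 78.74°.
The relay satellite traverses 180° on the transfer ellipse, so the target must lead by 180° − 78.74° = 101.3°.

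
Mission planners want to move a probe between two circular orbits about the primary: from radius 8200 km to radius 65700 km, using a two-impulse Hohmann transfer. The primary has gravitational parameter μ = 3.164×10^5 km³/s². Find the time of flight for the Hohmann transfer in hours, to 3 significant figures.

t = 11.0 hours

The Hohmann ellipse has a_t = (r₁ + r₂)/2 = 36950 km.
Half the transfer-orbit period gives t = π√(a_t³/μ) = 39670 s.
Converting: 39670 s ÷ 3600 s/hour = 11.0 hours.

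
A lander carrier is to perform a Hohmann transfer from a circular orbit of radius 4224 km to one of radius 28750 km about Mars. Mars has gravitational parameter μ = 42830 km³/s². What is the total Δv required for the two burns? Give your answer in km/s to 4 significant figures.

Δv = 1.623 km/s

The Hohmann ellipse has a_t = (r₁ + r₂)/2 = 16487 km.
At r₁ the circular-orbit speed is v₁ = √(μ/r₁) = 3.184286 km/s.
On the transfer ellipse at r₁, vis-viva equation gives v_p = √[μ(2/r₁ − 1/a_t)] = 4.204944 km/s.
First burn Δv₁ = |v_p − v₁| = 1.0207 km/s.
Circular speed at r₂: v₂ = √(μ/r₂) = 1.22055 km/s.
Transfer-orbit speed at r₂: v_a = √[μ(2/r₂ − 1/a_t)] = 0.617798 km/s.
Second burn Δv₂ = |v₂ − v_a| = 0.60275 km/s.
Total Δv = Δv₁ + Δv₂ = 1.623 km/s.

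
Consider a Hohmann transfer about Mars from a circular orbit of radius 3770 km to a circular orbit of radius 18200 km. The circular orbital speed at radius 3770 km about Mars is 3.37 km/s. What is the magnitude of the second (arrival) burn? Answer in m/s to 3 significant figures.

From the circular-orbit relation v² = μ/r at r = 3770 km: μ = v²r = (3.37)² × 3770 = 42815.5 km³/s².
Transfer-ellipse semi-major axis a_t = (r₁ + r₂)/2 = (3770 + 18200)/2 = 10985 km.
Circular speed at r = 18200 km: v_c = √(μ/r) = 1.5338 km/s.
Transfer-orbit speed at the same r (vis-viva, a = a_t): v_t = √[μ(2/r − 1/a_t)] = 0.89854 km/s.
Δv₂ = |v_t − v_c| = |0.89854 − 1.5338| = 0.6353 km/s.

Δv₂ = 635 m/s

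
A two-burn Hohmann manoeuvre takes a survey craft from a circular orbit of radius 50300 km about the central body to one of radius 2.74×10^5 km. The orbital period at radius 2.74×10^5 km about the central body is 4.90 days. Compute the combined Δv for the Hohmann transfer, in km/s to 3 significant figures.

From Kepler's third law T² = 4π²r³/μ at r = 2.74×10^5 km, T = 4.90 days = 4.90 × 86400 s = 4.2336×10^5 s: μ = 4π²r³/T² = 4.53098×10^6 km³/s².
Transfer-ellipse semi-major axis a_t = (r₁ + r₂)/2 = (50300 + 2.740×10^5)/2 = 1.6215×10^5 km.
Circular speed at r₁: v₁ = √(μ/r₁) = √(4.53098×10^6/50300) = 9.49100 km/s.
On the transfer ellipse at r₁, v² = μ(2/r − 1/a) gives v_p = √[μ(2/r₁ − 1/a_t)] = 12.3375 km/s.
First burn Δv₁ = |v_p − v₁| = 2.8465 km/s.
Circular speed at r₂: v₂ = √(μ/r₂) = 4.0665 km/s.
Transfer-orbit speed at r₂: v_a = √[μ(2/r₂ − 1/a_t)] = 2.2649 km/s.
Second burn Δv₂ = |v₂ − v_a| = 1.8016 km/s.
Total Δv = Δv₁ + Δv₂ = 4.648 km/s.

Δv = 4.65 km/s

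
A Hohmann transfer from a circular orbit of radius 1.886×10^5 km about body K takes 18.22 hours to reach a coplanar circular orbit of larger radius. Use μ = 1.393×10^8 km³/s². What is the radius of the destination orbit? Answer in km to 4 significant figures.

Transfer time t = 18.22 hours = 65592 s, and t = π√(a_t³/μ).
So a_t = (μ t²/π²)^(1/3) = (1.393×10^8 × (65592)² / π²)^(1/3) = 3.9305×10^5 km.
Since a_t = (r₁ + r₂)/2, r₂ = 2a_t − r₁ = 2×3.9305×10^5 − 1.886×10^5 = 5.975×10^5 km.

r₂ = 5.975×10^5 km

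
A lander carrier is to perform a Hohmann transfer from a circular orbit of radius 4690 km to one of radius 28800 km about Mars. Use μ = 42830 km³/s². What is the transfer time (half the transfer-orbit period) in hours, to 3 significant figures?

t = 9.14 hours

The Hohmann ellipse has a_t = (r₁ + r₂)/2 = 16745 km.
Transfer time t = π√(a_t³/μ) = π√((16745)³ / 42830) = 32890 s.
Converting: 32890 s ÷ 3600 s/hour = 9.14 hours.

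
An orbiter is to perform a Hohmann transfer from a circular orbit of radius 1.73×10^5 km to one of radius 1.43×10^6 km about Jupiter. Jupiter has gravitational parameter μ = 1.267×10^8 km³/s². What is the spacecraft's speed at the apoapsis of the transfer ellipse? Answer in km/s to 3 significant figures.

v = 4.37 km/s

Transfer-ellipse semi-major axis a_t = (r₁ + r₂)/2 = (1.730×10^5 + 1.430×10^6)/2 = 8.015×10^5 km.
At apoapsis, r = 1.430×10^6 km.
From the vis-viva equation, v = √[μ(2/r − 1/a_t)] = 4.373 km/s.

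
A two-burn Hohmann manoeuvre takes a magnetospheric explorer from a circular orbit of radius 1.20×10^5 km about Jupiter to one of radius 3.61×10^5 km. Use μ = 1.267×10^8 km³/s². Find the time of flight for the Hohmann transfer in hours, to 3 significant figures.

t = 9.14 hours

The Hohmann ellipse has a_t = (r₁ + r₂)/2 = 2.405×10^5 km.
By Kepler's third law the transfer-orbit period is T = 2π√(a_t³/μ), so t = T/2 = 32920 s.
Converting: 32920 s ÷ 3600 s/hour = 9.14 hours.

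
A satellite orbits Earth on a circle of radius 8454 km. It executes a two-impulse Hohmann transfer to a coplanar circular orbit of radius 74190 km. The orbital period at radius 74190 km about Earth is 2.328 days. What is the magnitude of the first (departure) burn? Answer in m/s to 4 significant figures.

From Kepler's third law T² = 4π²r³/μ at r = 74190 km, T = 2.328 days = 2.328 × 86400 s = 2.011392×10^5 s: μ = 4π²r³/T² = 3.98476×10^5 km³/s².
Semi-major axis of the transfer orbit: a_t = (8454 + 74190)/2 = 41322 km.
Circular speed at r = 8454 km: v_c = √(μ/r) = 6.865 km/s.
Vis-viva on the transfer ellipse at r = 8454 km gives v_t = √[μ(2/r − 1/a_t)] = 9.199 km/s.
Δv₁ = |v_t − v_c| = |9.199 − 6.865| = 2.334 km/s.

Δv₁ = 2334 m/s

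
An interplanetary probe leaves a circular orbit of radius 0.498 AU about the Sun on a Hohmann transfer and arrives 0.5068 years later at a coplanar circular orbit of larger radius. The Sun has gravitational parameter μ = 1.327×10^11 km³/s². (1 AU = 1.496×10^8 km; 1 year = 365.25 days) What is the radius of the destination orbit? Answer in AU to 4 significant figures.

r₂ = 1.520 AU

In km: r₁ = 0.498 × 1.496×10^8 = 7.45008×10^7 km.
Transfer time t = 0.5068 years × 365.25 × 86400 s = 1.599339168×10^7 s, and t = π√(a_t³/μ).
So a_t = (μ t²/π²)^(1/3) = (1.327×10^11 × (1.599339168×10^7)² / π²)^(1/3) = 1.5094×10^8 km.
Since a_t = (r₁ + r₂)/2, r₂ = 2a_t − r₁ = 2×1.5094×10^8 − 7.45008×10^7 = 2.273792×10^8 km.
In AU: r₂ = 2.273792×10^8 / 1.496×10^8 = 1.520 AU.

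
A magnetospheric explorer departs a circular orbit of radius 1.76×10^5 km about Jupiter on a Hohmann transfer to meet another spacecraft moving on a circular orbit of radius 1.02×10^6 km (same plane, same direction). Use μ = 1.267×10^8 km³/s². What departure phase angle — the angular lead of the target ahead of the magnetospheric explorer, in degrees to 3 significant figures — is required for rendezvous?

The Hohmann ellipse has a_t = (r₁ + r₂)/2 = 5.980×10^5 km.
The half-period of the transfer ellipse is t = π√(a_t³/μ) = 1.2907×10^5 s.
Target angular speed ω₂ = √(μ/r₂³) = 1.0927×10^-5 rad/s.
Angle swept by the target during transfer: ω₂·t = 1.4103 rad = 80.80°.
Arrival is 180° from departure on the ellipse, so φ = 180° − 80.80° = 99.2°.

φ = 99.2°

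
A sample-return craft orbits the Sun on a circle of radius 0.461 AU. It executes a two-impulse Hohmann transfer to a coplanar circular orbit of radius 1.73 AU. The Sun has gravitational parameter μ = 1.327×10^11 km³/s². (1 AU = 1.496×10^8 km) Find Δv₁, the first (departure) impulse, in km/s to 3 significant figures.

In km: r₁ = 0.461 × 1.496×10^8 = 6.89656×10^7 km; r₂ = 1.73 × 1.496×10^8 = 2.58808×10^8 km.
The Hohmann ellipse has a_t = (r₁ + r₂)/2 = 1.638868×10^8 km.
On the circular orbit at r = 6.89656×10^7 km, v_c = √(μ/r) = 43.865 km/s.
Transfer-orbit speed at the same r (vis-viva, a = a_t): v_t = √[μ(2/r − 1/a_t)] = 55.123 km/s.
Δv₁ = |v_t − v_c| = |55.123 − 43.865| = 11.26 km/s.

Δv₁ = 11.3 km/s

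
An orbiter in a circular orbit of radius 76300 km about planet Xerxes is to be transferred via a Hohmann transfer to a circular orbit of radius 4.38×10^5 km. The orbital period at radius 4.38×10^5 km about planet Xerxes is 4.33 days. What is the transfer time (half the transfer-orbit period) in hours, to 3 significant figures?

From Kepler's third law T² = 4π²r³/μ at r = 4.38×10^5 km, T = 4.33 days = 4.33 × 86400 s = 3.74112×10^5 s: μ = 4π²r³/T² = 2.37017×10^7 km³/s².
Semi-major axis of the transfer orbit: a_t = (76300 + 4.380×10^5)/2 = 2.5715×10^5 km.
Transfer time t = π√(a_t³/μ) = π√((2.5715×10^5)³ / 2.37017×10^7) = 84150 s.
Converting: 84150 s ÷ 3600 s/hour = 23.4 hours.

t = 23.4 hours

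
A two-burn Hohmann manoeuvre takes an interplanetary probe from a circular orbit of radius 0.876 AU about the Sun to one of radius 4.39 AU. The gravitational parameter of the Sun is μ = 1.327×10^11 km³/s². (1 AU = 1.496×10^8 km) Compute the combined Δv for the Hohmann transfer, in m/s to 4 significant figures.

In km: r₁ = 0.876 × 1.496×10^8 = 1.310496×10^8 km; r₂ = 4.39 × 1.496×10^8 = 6.56744×10^8 km.
Semi-major axis of the transfer orbit: a_t = (1.310496×10^8 + 6.56744×10^8)/2 = 3.938968×10^8 km.
At r₁ the circular-orbit speed is v₁ = √(μ/r₁) = 31.821 km/s.
On the transfer ellipse at r₁, vis-viva gives v_p = √[μ(2/r₁ − 1/a_t)] = 41.089 km/s.
First burn Δv₁ = |v_p − v₁| = 9.268 km/s.
Circular speed at r₂: v₂ = √(μ/r₂) = 14.215 km/s.
Transfer-orbit speed at r₂: v_a = √[μ(2/r₂ − 1/a_t)] = 8.1991 km/s.
Second burn Δv₂ = |v₂ − v_a| = 6.016 km/s.
Total Δv = Δv₁ + Δv₂ = 15.28 km/s.

Δv = 15280 m/s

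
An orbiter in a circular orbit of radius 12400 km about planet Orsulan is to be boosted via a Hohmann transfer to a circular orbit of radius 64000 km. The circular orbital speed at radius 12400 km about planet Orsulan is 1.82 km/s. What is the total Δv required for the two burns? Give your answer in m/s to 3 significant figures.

Δv = 880 m/s

From the circular-orbit relation v² = μ/r at r = 12400 km: μ = v²r = (1.82)² × 12400 = 41073.8 km³/s².
Transfer-ellipse semi-major axis a_t = (r₁ + r₂)/2 = (12400 + 64000)/2 = 38200 km.
At r₁ the circular-orbit speed is v₁ = √(μ/r₁) = 1.82000 km/s.
On the transfer ellipse at r₁, vis-viva gives v_p = √[μ(2/r₁ − 1/a_t)] = 2.35575 km/s.
First burn Δv₁ = |v_p − v₁| = 0.53575 km/s.
Circular speed at r₂: v₂ = √(μ/r₂) = 0.80111 km/s.
Transfer-orbit speed at r₂: v_a = √[μ(2/r₂ − 1/a_t)] = 0.45643 km/s.
Second burn Δv₂ = |v₂ − v_a| = 0.34468 km/s.
Total Δv = Δv₁ + Δv₂ = 0.8804 km/s.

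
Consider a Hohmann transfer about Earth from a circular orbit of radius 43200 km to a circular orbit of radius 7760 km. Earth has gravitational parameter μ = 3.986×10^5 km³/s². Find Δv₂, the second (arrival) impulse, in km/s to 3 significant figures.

Δv₂ = 2.17 km/s

The Hohmann ellipse has a_t = (r₁ + r₂)/2 = 25480 km.
Circular speed at r = 7760 km: v_c = √(μ/r) = 7.167 km/s.
Transfer-orbit speed at the same r (vis-viva, a = a_t): v_t = √[μ(2/r − 1/a_t)] = 9.332 km/s.
Δv₂ = |v_t − v_c| = |9.332 − 7.167| = 2.165 km/s.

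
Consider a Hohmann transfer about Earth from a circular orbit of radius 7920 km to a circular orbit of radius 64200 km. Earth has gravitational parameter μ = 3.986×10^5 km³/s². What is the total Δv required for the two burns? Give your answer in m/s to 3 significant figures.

The Hohmann ellipse has a_t = (r₁ + r₂)/2 = 36060 km.
At r₁ the circular-orbit speed is v₁ = √(μ/r₁) = 7.094 km/s.
Transfer-orbit speed at r₁ (v² = μ(2/r − 1/a)): v_p = √[μ(2/r₁ − 1/a_t)] = 9.466 km/s.
First burn Δv₁ = |v_p − v₁| = 2.372 km/s.
Circular speed at r₂: v₂ = √(μ/r₂) = 2.492 km/s.
Transfer-orbit speed at r₂: v_a = √[μ(2/r₂ − 1/a_t)] = 1.168 km/s.
Second burn Δv₂ = |v₂ − v_a| = 1.324 km/s.
Total Δv = Δv₁ + Δv₂ = 3.696 km/s.

Δv = 3700 m/s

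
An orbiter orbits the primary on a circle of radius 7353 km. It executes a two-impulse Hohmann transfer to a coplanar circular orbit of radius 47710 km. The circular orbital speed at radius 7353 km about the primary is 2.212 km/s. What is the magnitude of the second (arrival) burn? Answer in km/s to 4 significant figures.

From the circular-orbit relation v² = μ/r at r = 7353 km: μ = v²r = (2.212)² × 7353 = 35977.8 km³/s².
Transfer-ellipse semi-major axis a_t = (r₁ + r₂)/2 = (7353 + 47710)/2 = 27531.5 km.
On the circular orbit at r = 47710 km, v_c = √(μ/r) = 0.8684 km/s.
Vis-viva on the transfer ellipse at r = 47710 km gives v_t = √[μ(2/r − 1/a_t)] = 0.4488 km/s.
Δv₂ = |v_t − v_c| = |0.4488 − 0.8684| = 0.4196 km/s.

Δv₂ = 0.4196 km/s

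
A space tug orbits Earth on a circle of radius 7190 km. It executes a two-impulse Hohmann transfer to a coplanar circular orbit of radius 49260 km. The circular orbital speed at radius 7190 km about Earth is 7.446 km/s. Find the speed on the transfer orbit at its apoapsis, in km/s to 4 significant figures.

From the circular-orbit relation v² = μ/r at r = 7190 km: μ = v²r = (7.446)² × 7190 = 3.98635×10^5 km³/s².
The Hohmann ellipse has a_t = (r₁ + r₂)/2 = 28225 km.
At apoapsis, r = 49260 km.
Applying v² = μ(2/r − 1/a_t): v = 1.436 km/s.

v = 1.436 km/s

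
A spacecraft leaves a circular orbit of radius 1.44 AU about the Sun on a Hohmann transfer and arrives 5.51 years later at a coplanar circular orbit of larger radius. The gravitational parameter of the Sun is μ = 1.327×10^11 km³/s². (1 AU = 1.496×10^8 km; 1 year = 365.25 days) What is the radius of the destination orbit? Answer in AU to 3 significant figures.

In km: r₁ = 1.44 × 1.496×10^8 = 2.15424×10^8 km.
Transfer time t = 5.51 years × 365.25 × 86400 s = 1.73882376×10^8 s, and t = π√(a_t³/μ).
So a_t = (μ t²/π²)^(1/3) = (1.327×10^11 × (1.73882376×10^8)² / π²)^(1/3) = 7.4079×10^8 km.
Since a_t = (r₁ + r₂)/2, r₂ = 2a_t − r₁ = 2×7.4079×10^8 − 2.15424×10^8 = 1.266156×10^9 km.
In AU: r₂ = 1.266156×10^9 / 1.496×10^8 = 8.46 AU.

r₂ = 8.46 AU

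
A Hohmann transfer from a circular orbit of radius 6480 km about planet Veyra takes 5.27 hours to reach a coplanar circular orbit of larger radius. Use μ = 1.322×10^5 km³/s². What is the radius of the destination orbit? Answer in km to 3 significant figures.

r₂ = 27300 km

Transfer time t = 5.27 hours = 18972 s, and t = π√(a_t³/μ).
So a_t = (μ t²/π²)^(1/3) = (1.322×10^5 × (18972)² / π²)^(1/3) = 16893 km.
Since a_t = (r₁ + r₂)/2, r₂ = 2a_t − r₁ = 2×16893 − 6480 = 27306 km.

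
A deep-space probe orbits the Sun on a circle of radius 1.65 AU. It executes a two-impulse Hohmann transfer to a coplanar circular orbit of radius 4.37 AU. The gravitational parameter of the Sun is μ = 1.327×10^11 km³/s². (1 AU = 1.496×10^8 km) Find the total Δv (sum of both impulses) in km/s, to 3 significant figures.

Δv = 8.45 km/s

In km: r₁ = 1.65 × 1.496×10^8 = 2.4684×10^8 km; r₂ = 4.37 × 1.496×10^8 = 6.53752×10^8 km.
The Hohmann ellipse has a_t = (r₁ + r₂)/2 = 4.50296×10^8 km.
Circular speed at r₁: v₁ = √(μ/r₁) = √(1.327×10^11/2.4684×10^8) = 23.186 km/s.
Transfer-orbit speed at r₁ (v² = μ(2/r − 1/a)): v_p = √[μ(2/r₁ − 1/a_t)] = 27.937 km/s.
First burn Δv₁ = |v_p − v₁| = 4.751 km/s.
At r₂, v₂ = √(μ/r₂) = 14.247 km/s.
Transfer-orbit speed at r₂: v_a = √[μ(2/r₂ − 1/a_t)] = 10.548 km/s.
Second burn Δv₂ = |v₂ − v_a| = 3.699 km/s.
Δv = Δv₁ + Δv₂ = 4.751 + 3.699 = 8.450 km/s.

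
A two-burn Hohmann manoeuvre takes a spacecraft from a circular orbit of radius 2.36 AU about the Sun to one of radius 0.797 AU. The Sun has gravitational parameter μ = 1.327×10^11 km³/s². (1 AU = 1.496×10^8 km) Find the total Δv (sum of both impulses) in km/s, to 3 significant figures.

Δv = 13.0 km/s

In km: r₁ = 2.36 × 1.496×10^8 = 3.53056×10^8 km; r₂ = 0.797 × 1.496×10^8 = 1.192312×10^8 km.
Transfer-ellipse semi-major axis a_t = (r₁ + r₂)/2 = (3.53056×10^8 + 1.192312×10^8)/2 = 2.361436×10^8 km.
Circular speed at r₁: v₁ = √(μ/r₁) = √(1.327×10^11/3.53056×10^8) = 19.387 km/s.
Transfer-orbit speed at r₁ (vis-viva equation): v_a = √[μ(2/r₁ − 1/a_t)] = 13.776 km/s.
First burn Δv₁ = |v_a − v₁| = 5.611 km/s.
Circular speed at r₂: v₂ = √(μ/r₂) = 33.361 km/s.
Transfer-orbit speed at r₂: v_p = √[μ(2/r₂ − 1/a_t)] = 40.792 km/s.
Second burn Δv₂ = |v₂ − v_p| = 7.431 km/s.
Δv = Δv₁ + Δv₂ = 5.611 + 7.431 = 13.04 km/s.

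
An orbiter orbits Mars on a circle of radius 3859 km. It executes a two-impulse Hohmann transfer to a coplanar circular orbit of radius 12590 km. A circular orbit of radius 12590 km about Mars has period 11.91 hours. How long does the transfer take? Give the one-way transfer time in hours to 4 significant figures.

t = 3.144 hours

From Kepler's third law T² = 4π²r³/μ at r = 12590 km, T = 11.91 hours = 11.91 × 3600 s = 42876 s: μ = 4π²r³/T² = 42855.7 km³/s².
The Hohmann ellipse has a_t = (r₁ + r₂)/2 = 8224.5 km.
Half the transfer-orbit period gives t = π√(a_t³/μ) = 11320 s.
Converting: 11320 s ÷ 3600 s/hour = 3.144 hours.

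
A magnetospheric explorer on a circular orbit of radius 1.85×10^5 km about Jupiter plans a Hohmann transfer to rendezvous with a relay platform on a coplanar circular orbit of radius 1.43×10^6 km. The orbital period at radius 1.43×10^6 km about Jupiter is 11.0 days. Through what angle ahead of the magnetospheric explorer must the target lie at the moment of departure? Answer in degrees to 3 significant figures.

From Kepler's third law T² = 4π²r³/μ at r = 1.43×10^6 km, T = 11.0 days = 11.0 × 86400 s = 9.504×10^5 s: μ = 4π²r³/T² = 1.27807×10^8 km³/s².
Semi-major axis of the transfer orbit: a_t = (1.850×10^5 + 1.430×10^6)/2 = 8.075×10^5 km.
Transfer time t = π√(a_t³/μ) = 2.016×10^5 s.
The target's mean motion on its circular orbit is ω₂ = √(μ/r₂³) = 6.611×10^-6 rad/s.
Angle swept by the target during transfer: ω₂·t = 1.333 rad = 76.38°.
The magnetospheric explorer traverses 180° on the transfer ellipse, so the target must lead by 180° − 76.38° = 104°.

φ = 104°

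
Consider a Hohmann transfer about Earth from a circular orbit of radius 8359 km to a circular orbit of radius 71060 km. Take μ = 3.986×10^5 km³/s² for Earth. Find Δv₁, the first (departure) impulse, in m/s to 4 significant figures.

Δv₁ = 2332 m/s

Semi-major axis of the transfer orbit: a_t = (8359 + 71060)/2 = 39709.5 km.
On the circular orbit at r = 8359 km, v_c = √(μ/r) = 6.9054 km/s.
Transfer-orbit speed at the same r (vis-viva, a = a_t): v_t = √[μ(2/r − 1/a_t)] = 9.2376 km/s.
Δv₁ = |v_t − v_c| = |9.2376 − 6.9054| = 2.332 km/s.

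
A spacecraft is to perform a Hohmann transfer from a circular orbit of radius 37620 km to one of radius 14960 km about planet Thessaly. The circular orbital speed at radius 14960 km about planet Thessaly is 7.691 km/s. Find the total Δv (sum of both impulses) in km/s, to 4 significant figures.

Δv = 2.701 km/s

From the circular-orbit relation v² = μ/r at r = 14960 km: μ = v²r = (7.691)² × 14960 = 8.84906×10^5 km³/s².
The Hohmann ellipse has a_t = (r₁ + r₂)/2 = 26290 km.
Circular speed at r₁: v₁ = √(μ/r₁) = √(8.84906×10^5/37620) = 4.8500 km/s.
Transfer-orbit speed at r₁ (vis-viva equation): v_a = √[μ(2/r₁ − 1/a_t)] = 3.6586 km/s.
First burn Δv₁ = |v_a − v₁| = 1.1914 km/s.
At r₂, v₂ = √(μ/r₂) = 7.6910 km/s.
Transfer-orbit speed at r₂: v_p = √[μ(2/r₂ − 1/a_t)] = 9.2002 km/s.
Second burn Δv₂ = |v₂ − v_p| = 1.5092 km/s.
Δv = Δv₁ + Δv₂ = 1.1914 + 1.5092 = 2.701 km/s.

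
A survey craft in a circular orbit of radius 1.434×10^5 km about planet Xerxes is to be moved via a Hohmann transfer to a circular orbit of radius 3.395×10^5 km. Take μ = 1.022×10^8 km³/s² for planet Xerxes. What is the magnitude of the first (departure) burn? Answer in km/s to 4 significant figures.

Δv₁ = 4.960 km/s

The Hohmann ellipse has a_t = (r₁ + r₂)/2 = 2.4145×10^5 km.
Circular speed at r = 1.434×10^5 km: v_c = √(μ/r) = 26.70 km/s.
Transfer-orbit speed at the same r (vis-viva, a = a_t): v_t = √[μ(2/r − 1/a_t)] = 31.66 km/s.
Δv₁ = |v_t − v_c| = |31.66 − 26.70| = 4.960 km/s.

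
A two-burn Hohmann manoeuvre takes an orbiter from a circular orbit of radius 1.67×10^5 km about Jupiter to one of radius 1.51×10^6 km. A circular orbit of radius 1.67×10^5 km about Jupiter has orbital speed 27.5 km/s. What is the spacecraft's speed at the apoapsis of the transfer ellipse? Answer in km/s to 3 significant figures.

v = 4.08 km/s

From the circular-orbit relation v² = μ/r at r = 1.67×10^5 km: μ = v²r = (27.5)² × 1.67×10^5 = 1.26294×10^8 km³/s².
The Hohmann ellipse has a_t = (r₁ + r₂)/2 = 8.385×10^5 km.
At apoapsis, r = 1.510×10^6 km.
From the vis-viva equation, v = √[μ(2/r − 1/a_t)] = 4.081 km/s.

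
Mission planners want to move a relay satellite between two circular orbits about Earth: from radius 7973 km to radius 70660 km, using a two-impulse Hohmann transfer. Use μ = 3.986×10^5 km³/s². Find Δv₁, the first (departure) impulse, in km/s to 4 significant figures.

Transfer-ellipse semi-major axis a_t = (r₁ + r₂)/2 = (7973 + 70660)/2 = 39316.5 km.
On the circular orbit at r = 7973 km, v_c = √(μ/r) = 7.071 km/s.
Transfer-orbit speed at the same r (vis-viva, a = a_t): v_t = √[μ(2/r − 1/a_t)] = 9.479 km/s.
Δv₁ = |v_t − v_c| = |9.479 − 7.071| = 2.408 km/s.

Δv₁ = 2.408 km/s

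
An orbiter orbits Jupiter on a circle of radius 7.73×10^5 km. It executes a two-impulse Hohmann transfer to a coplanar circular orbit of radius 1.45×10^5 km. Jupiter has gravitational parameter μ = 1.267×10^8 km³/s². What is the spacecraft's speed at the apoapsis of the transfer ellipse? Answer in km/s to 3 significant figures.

v = 7.20 km/s

The Hohmann ellipse has a_t = (r₁ + r₂)/2 = 4.590×10^5 km.
The apoapsis of the transfer ellipse is at r = 7.730×10^5 km.
Applying v² = μ(2/r − 1/a_t): v = 7.196 km/s.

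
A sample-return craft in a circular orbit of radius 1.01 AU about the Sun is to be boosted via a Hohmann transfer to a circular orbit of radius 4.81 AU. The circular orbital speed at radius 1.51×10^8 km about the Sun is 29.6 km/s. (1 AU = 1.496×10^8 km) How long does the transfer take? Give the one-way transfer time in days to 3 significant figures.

From the circular-orbit relation v² = μ/r at r = 1.51×10^8 km: μ = v²r = (29.6)² × 1.51×10^8 = 1.32300×10^11 km³/s².
In km: r₁ = 1.01 × 1.496×10^8 = 1.51096×10^8 km; r₂ = 4.81 × 1.496×10^8 = 7.19576×10^8 km.
Transfer-ellipse semi-major axis a_t = (r₁ + r₂)/2 = (1.51096×10^8 + 7.19576×10^8)/2 = 4.35336×10^8 km.
By Kepler's third law the transfer-orbit period is T = 2π√(a_t³/μ), so t = T/2 = 7.845×10^7 s.
Converting: 7.845×10^7 s ÷ 86400 s/day = 908 days.

t = 908 days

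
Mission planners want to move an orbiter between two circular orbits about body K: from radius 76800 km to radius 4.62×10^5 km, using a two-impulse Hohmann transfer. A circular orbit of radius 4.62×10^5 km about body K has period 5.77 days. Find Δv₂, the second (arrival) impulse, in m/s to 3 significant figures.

Δv₂ = 2710 m/s

From Kepler's third law T² = 4π²r³/μ at r = 4.62×10^5 km, T = 5.77 days = 5.77 × 86400 s = 4.98528×10^5 s: μ = 4π²r³/T² = 1.56641×10^7 km³/s².
Semi-major axis of the transfer orbit: a_t = (76800 + 4.620×10^5)/2 = 2.694×10^5 km.
Circular speed at r = 4.620×10^5 km: v_c = √(μ/r) = 5.823 km/s.
Transfer-orbit speed at the same r (vis-viva, a = a_t): v_t = √[μ(2/r − 1/a_t)] = 3.109 km/s.
Δv₂ = |v_t − v_c| = |3.109 − 5.823| = 2.714 km/s.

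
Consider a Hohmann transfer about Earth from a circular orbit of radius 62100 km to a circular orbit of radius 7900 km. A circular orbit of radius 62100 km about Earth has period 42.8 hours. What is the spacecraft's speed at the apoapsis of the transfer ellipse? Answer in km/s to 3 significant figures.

v = 1.20 km/s

From Kepler's third law T² = 4π²r³/μ at r = 62100 km, T = 42.8 hours = 42.8 × 3600 s = 1.5408×10^5 s: μ = 4π²r³/T² = 3.98237×10^5 km³/s².
The Hohmann ellipse has a_t = (r₁ + r₂)/2 = 35000 km.
At apoapsis, r = 62100 km.
Vis-viva: v = √[μ(2/r − 1/a_t)] = √[3.98237×10^5 × (2/62100 − 1/35000)] = 1.203 km/s.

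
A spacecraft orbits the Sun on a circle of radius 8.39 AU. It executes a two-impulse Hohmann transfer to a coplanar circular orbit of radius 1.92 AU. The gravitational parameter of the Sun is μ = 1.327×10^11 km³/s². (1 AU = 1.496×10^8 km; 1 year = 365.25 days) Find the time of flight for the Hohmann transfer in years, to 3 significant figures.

In km: r₁ = 8.39 × 1.496×10^8 = 1.255144×10^9 km; r₂ = 1.92 × 1.496×10^8 = 2.87232×10^8 km.
Semi-major axis of the transfer orbit: a_t = (1.255144×10^9 + 2.87232×10^8)/2 = 7.71188×10^8 km.
Half the transfer-orbit period gives t = π√(a_t³/μ) = 1.847×10^8 s.
Converting: 1.847×10^8 s ÷ 3.15576×10^7 s/year (365.25 × 86400) = 5.85 years.

t = 5.85 years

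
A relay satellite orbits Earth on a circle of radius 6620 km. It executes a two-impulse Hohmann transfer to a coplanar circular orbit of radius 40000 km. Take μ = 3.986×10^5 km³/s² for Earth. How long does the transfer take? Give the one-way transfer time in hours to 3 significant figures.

t = 4.92 hours

Semi-major axis of the transfer orbit: a_t = (6620 + 40000)/2 = 23310 km.
By Kepler's third law the transfer-orbit period is T = 2π√(a_t³/μ), so t = T/2 = 17710 s.
Converting: 17710 s ÷ 3600 s/hour = 4.92 hours.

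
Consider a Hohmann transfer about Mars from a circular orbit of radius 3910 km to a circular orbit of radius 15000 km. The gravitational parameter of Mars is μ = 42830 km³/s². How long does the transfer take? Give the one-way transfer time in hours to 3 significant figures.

t = 3.88 hours

Semi-major axis of the transfer orbit: a_t = (3910 + 15000)/2 = 9455 km.
Half the transfer-orbit period gives t = π√(a_t³/μ) = 13960 s.
Converting: 13960 s ÷ 3600 s/hour = 3.88 hours.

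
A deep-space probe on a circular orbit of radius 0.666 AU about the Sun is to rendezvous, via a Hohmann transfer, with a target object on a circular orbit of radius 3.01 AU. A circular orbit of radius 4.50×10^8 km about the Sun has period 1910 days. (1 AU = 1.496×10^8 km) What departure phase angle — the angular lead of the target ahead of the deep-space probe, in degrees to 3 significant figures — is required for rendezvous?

From Kepler's third law T² = 4π²r³/μ at r = 4.50×10^8 km, T = 1910 days = 1910 × 86400 s = 1.65024×10^8 s: μ = 4π²r³/T² = 1.32100×10^11 km³/s².
In km: r₁ = 0.666 × 1.496×10^8 = 9.96336×10^7 km; r₂ = 3.01 × 1.496×10^8 = 4.50296×10^8 km.
The Hohmann ellipse has a_t = (r₁ + r₂)/2 = 2.749648×10^8 km.
Transfer time t = π√(a_t³/μ) = 3.941×10^7 s.
Target angular speed ω₂ = √(μ/r₂³) = 3.804×10^-8 rad/s.
Angle swept by the target during transfer: ω₂·t = 1.499 rad = 85.89°.
The deep-space probe traverses 180° on the transfer ellipse, so the target must lead by 180° − 85.89° = 94.1°.

φ = 94.1°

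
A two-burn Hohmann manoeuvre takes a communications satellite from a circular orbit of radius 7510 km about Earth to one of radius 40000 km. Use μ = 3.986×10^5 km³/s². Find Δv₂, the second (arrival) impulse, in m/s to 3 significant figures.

Semi-major axis of the transfer orbit: a_t = (7510 + 40000)/2 = 23755 km.
On the circular orbit at r = 40000 km, v_c = √(μ/r) = 3.157 km/s.
Vis-viva on the transfer ellipse at r = 40000 km gives v_t = √[μ(2/r − 1/a_t)] = 1.775 km/s.
Δv₂ = |v_t − v_c| = |1.775 − 3.157| = 1.382 km/s.

Δv₂ = 1380 m/s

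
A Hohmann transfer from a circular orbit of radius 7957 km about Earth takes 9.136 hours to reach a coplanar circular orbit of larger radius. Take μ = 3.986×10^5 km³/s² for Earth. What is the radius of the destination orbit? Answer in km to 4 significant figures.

r₂ = 62480 km

Transfer time t = 9.136 hours = 32889.6 s, and t = π√(a_t³/μ).
So a_t = (μ t²/π²)^(1/3) = (3.986×10^5 × (32889.6)² / π²)^(1/3) = 35220 km.
Since a_t = (r₁ + r₂)/2, r₂ = 2a_t − r₁ = 2×35220 − 7957 = 62483 km.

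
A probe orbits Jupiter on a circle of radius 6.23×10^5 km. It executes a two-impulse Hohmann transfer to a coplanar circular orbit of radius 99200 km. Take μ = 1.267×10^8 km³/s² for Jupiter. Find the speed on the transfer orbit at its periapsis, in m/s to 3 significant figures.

v = 46900 m/s

The Hohmann ellipse has a_t = (r₁ + r₂)/2 = 3.611×10^5 km.
The periapsis of the transfer ellipse is at r = 99200 km.
Vis-viva: v = √[μ(2/r − 1/a_t)] = √[1.267×10^8 × (2/99200 − 1/3.611×10^5)] = 46.94 km/s.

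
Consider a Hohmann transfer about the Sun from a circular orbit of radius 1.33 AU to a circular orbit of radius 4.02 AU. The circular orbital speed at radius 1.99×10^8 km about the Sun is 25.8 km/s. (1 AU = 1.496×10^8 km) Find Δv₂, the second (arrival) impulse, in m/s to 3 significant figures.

From the circular-orbit relation v² = μ/r at r = 1.99×10^8 km: μ = v²r = (25.8)² × 1.99×10^8 = 1.32462×10^11 km³/s².
In km: r₁ = 1.33 × 1.496×10^8 = 1.98968×10^8 km; r₂ = 4.02 × 1.496×10^8 = 6.01392×10^8 km.
Transfer-ellipse semi-major axis a_t = (r₁ + r₂)/2 = (1.98968×10^8 + 6.01392×10^8)/2 = 4.0018×10^8 km.
On the circular orbit at r = 6.01392×10^8 km, v_c = √(μ/r) = 14.841 km/s.
Vis-viva on the transfer ellipse at r = 6.01392×10^8 km gives v_t = √[μ(2/r − 1/a_t)] = 10.465 km/s.
Δv₂ = |v_t − v_c| = |10.465 − 14.841| = 4.376 km/s.

Δv₂ = 4380 m/s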